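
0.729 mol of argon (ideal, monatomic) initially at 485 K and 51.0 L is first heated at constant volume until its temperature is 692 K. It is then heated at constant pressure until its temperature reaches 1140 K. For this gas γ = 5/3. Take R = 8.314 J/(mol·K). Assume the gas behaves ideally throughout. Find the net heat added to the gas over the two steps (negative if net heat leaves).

8670 J

P₁ = nRT₁/V₁ = 0.729×8.314×485/51.0 = 57.6 kPa.
Step 1 — Isochoric: V stays 51.0 L; P/T = const ⇒ T₂ = 692 K, P₂ = 82.2 kPa.
W = 0 (no volume change).
ΔU = nCvΔT = 0.729×12.5×(692−485) = 1880 J.
Q = ΔU = 1880 J.
State after step 1: P = 82.2 kPa, V = 51.0 L, T = 692 K.
Step 2 — Isobaric: P stays 82.2 kPa; V/T = const ⇒ T₂ = 1140 K, V₂ = 84.0 L.
W = PΔV = 82.2×(84.0−51.0) kPa·L = 2720 J.
ΔU = nCvΔT = 0.729×12.5×(1140−692) = 4070 J.
Q = ΔU + W = nCpΔT = 6790 J.
Net over both steps: W = 2720 J, Q = 8670 J, ΔU = 5950 J.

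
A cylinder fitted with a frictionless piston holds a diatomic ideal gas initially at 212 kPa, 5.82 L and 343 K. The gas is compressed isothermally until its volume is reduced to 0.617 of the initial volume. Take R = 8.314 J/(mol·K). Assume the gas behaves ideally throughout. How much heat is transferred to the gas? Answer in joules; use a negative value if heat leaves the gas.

-596 J

n = P₁V₁/(RT₁) = 212×5.82/(8.314×343) = 0.433 mol.
Isothermal: T stays 343 K; PV = const ⇒ V₂ = 3.59 L, P₂ = 344 kPa.
ΔU = 0 (ideal gas, T constant).
W = nRT ln(V₂/V₁) = 0.433×8.314×343×ln(0.617) = -596 J.
Q = ΔU + W = -596 J.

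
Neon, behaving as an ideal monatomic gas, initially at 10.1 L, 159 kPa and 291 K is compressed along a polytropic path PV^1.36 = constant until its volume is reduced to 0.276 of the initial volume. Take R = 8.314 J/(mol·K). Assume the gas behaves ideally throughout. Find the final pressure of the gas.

Polytropic n=1.36: T₂ = T₁(V₁/V₂)^(n−1) = 291×(3.62)^0.36 = 463 K; P₂ = P₁(V₁/V₂)^n = 916 kPa.

916 kPa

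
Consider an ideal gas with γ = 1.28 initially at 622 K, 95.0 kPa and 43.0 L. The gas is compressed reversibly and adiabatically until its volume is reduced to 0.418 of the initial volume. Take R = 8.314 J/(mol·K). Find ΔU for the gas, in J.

4040 J

n = P₁V₁/(RT₁) = 95.0×43.0/(8.314×622) = 0.790 mol.
Adiabatic: TV^(γ−1) = const ⇒ T₂ = 622×(2.39)^0.280 = 794 K; PV^γ = const ⇒ P₂ = 290 kPa.
For an ideal gas ΔU = nCvΔT with Cv = R/(γ−1) = 29.7 J/(mol·K).
ΔU = 0.790×29.7×(794−622) = 4040 J.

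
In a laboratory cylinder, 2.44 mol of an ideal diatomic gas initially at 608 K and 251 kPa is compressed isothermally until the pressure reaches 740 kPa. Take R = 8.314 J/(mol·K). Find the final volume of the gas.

16.7 L

V₁ = nRT₁/P₁ = 2.44×8.314×608/251 = 49.1 L.
Isothermal: T stays 608 K; PV = const ⇒ V₂ = 16.7 L, P₂ = 740 kPa.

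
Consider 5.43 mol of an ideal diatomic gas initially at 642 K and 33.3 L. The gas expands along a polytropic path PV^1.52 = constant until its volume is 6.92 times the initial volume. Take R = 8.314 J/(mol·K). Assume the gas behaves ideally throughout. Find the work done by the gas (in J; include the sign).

P₁ = nRT₁/V₁ = 5.43×8.314×642/33.3 = 870 kPa.
Polytropic n=1.52: T₂ = T₁(V₁/V₂)^(n−1) = 642×(0.145)^0.52 = 235 K; P₂ = P₁(V₁/V₂)^n = 46.0 kPa.
W = (P₁V₁−P₂V₂)/(n−1) = (870×33.3−46.0×230)/0.52 = 35400 J.

35400 J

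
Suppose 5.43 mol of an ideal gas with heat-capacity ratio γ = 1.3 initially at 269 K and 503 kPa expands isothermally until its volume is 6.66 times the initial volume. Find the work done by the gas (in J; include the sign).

23000 J

V₁ = nRT₁/P₁ = 5.43×8.314×269/503 = 24.1 L.
Isothermal: T stays 269 K; PV = const ⇒ V₂ = 161 L, P₂ = 75.5 kPa.
W = nRT ln(V₂/V₁) = 5.43×8.314×269×ln(6.66) = 23000 J.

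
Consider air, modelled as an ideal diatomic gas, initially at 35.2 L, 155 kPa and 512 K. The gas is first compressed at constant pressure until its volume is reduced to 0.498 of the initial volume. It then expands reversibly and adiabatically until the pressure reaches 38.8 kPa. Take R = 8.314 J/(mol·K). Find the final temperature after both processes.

172 K

n = P₁V₁/(RT₁) = 155×35.2/(8.314×512) = 1.28 mol.
Step 1 — Isobaric: P stays 155 kPa; V/T = const ⇒ T₂ = 255 K, V₂ = 17.5 L.
W = PΔV = 155×(17.5−35.2) kPa·L = -2740 J.
ΔU = nCvΔT = 1.28×20.8×(255−512) = -6850 J.
Q = ΔU + W = nCpΔT = -9590 J.
State after step 1: P = 155 kPa, V = 17.5 L, T = 255 K.
Step 2 — Adiabatic: T₂/T₁ = (P₂/P₁)^((γ−1)/γ) ⇒ T₂ = 255×(0.250)^0.286 = 172 K; V₂ = 47.1 L.
ΔU = nCvΔT = 1.28×20.8×(172−255) = -2220 J.
Q = 0 for an adiabatic process, so W = −ΔU = 2220 J.
Net over both steps: W = -519 J, Q = -9590 J, ΔU = -9070 J.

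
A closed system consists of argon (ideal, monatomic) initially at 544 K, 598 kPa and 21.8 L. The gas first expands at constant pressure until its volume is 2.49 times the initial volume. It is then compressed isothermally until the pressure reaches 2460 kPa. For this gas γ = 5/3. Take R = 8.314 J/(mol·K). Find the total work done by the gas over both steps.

n = P₁V₁/(RT₁) = 598×21.8/(8.314×544) = 2.88 mol.
Step 1 — Isobaric: P stays 598 kPa; V/T = const ⇒ T₂ = 1350 K, V₂ = 54.3 L.
W = PΔV = 598×(54.3−21.8) kPa·L = 19400 J.
ΔU = nCvΔT = 2.88×12.5×(1350−544) = 29100 J.
Q = ΔU + W = nCpΔT = 48600 J.
State after step 1: P = 598 kPa, V = 54.3 L, T = 1350 K.
Step 2 — Isothermal: T stays 1350 K; PV = const ⇒ V₂ = 13.2 L, P₂ = 2460 kPa.
ΔU = 0 (ideal gas, T constant).
W = nRT ln(V₂/V₁) = 2.88×8.314×1350×ln(0.243) = -45900 J.
Q = ΔU + W = -45900 J.
Net over both steps: W = -26500 J, Q = 2650 J, ΔU = 29100 J.

-26500 J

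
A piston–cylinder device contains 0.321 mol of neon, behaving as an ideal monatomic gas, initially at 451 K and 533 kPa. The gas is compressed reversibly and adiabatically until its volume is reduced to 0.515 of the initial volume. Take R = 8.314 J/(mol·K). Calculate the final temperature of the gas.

702 K

V₁ = nRT₁/P₁ = 0.321×8.314×451/533 = 2.26 L.
Adiabatic: TV^(γ−1) = const ⇒ T₂ = 451×(1.94)^0.667 = 702 K; PV^γ = const ⇒ P₂ = 1610 kPa.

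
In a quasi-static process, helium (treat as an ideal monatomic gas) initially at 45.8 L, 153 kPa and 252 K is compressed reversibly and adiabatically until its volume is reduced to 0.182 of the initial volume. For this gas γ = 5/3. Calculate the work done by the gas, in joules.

-22200 J

n = P₁V₁/(RT₁) = 153×45.8/(8.314×252) = 3.34 mol.
Adiabatic: TV^(γ−1) = const ⇒ T₂ = 252×(5.49)^0.667 = 785 K; PV^γ = const ⇒ P₂ = 2620 kPa.
ΔU = nCvΔT = 3.34×12.5×(785−252) = 22200 J.
Q = 0 for an adiabatic process, so W = −ΔU = -22200 J.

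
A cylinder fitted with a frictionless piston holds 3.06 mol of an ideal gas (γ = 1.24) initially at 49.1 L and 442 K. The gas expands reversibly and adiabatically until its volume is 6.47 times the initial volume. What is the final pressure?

22.6 kPa

P₁ = nRT₁/V₁ = 3.06×8.314×442/49.1 = 229 kPa.
Adiabatic: TV^(γ−1) = const ⇒ T₂ = 442×(0.155)^0.240 = 282 K; PV^γ = const ⇒ P₂ = 22.6 kPa.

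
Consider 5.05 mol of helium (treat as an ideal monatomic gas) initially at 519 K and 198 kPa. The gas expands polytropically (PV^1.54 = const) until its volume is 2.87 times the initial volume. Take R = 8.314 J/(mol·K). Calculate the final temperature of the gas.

294 K

V₁ = nRT₁/P₁ = 5.05×8.314×519/198 = 110 L.
Polytropic n=1.54: T₂ = T₁(V₁/V₂)^(n−1) = 519×(0.348)^0.54 = 294 K; P₂ = P₁(V₁/V₂)^n = 39.0 kPa.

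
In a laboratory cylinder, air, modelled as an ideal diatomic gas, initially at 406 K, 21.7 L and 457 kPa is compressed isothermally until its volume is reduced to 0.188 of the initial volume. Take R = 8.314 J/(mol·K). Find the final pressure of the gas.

Isothermal: T stays 406 K; PV = const ⇒ V₂ = 4.08 L, P₂ = 2430 kPa.

2430 kPa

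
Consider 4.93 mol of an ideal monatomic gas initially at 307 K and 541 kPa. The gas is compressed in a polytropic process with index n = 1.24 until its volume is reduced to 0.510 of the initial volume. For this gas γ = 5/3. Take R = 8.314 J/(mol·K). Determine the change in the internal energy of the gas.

V₁ = nRT₁/P₁ = 4.93×8.314×307/541 = 23.3 L.
Polytropic n=1.24: T₂ = T₁(V₁/V₂)^(n−1) = 307×(1.96)^0.24 = 361 K; P₂ = P₁(V₁/V₂)^n = 1250 kPa.
For an ideal gas ΔU = nCvΔT with Cv = (3/2)R = 12.5 J/(mol·K).
ΔU = 4.93×12.5×(361−307) = 3310 J.

3310 J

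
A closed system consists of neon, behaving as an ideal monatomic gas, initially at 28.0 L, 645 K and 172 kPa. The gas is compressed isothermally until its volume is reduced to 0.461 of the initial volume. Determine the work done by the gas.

-3730 J

n = P₁V₁/(RT₁) = 172×28.0/(8.314×645) = 0.898 mol.
Isothermal: T stays 645 K; PV = const ⇒ V₂ = 12.9 L, P₂ = 373 kPa.
W = nRT ln(V₂/V₁) = 0.898×8.314×645×ln(0.461) = -3730 J.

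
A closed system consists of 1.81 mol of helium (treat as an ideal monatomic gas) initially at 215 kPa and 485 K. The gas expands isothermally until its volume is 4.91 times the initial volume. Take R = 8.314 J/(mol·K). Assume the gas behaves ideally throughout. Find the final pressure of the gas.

43.8 kPa

V₁ = nRT₁/P₁ = 1.81×8.314×485/215 = 33.9 L.
Isothermal: T stays 485 K; PV = const ⇒ V₂ = 167 L, P₂ = 43.8 kPa.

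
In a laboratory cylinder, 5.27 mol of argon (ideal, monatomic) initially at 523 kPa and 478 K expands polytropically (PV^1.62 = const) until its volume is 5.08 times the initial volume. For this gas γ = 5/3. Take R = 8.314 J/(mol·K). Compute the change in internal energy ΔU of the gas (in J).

-19900 J

V₁ = nRT₁/P₁ = 5.27×8.314×478/523 = 40.0 L.
Polytropic n=1.62: T₂ = T₁(V₁/V₂)^(n−1) = 478×(0.197)^0.62 = 174 K; P₂ = P₁(V₁/V₂)^n = 37.6 kPa.
For an ideal gas ΔU = nCvΔT with Cv = (3/2)R = 12.5 J/(mol·K).
ΔU = 5.27×12.5×(174−478) = -19900 J.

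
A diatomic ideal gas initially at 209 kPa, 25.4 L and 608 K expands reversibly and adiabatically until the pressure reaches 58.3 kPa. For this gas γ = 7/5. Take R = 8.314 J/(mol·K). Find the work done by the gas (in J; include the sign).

4060 J

n = P₁V₁/(RT₁) = 209×25.4/(8.314×608) = 1.05 mol.
Adiabatic: T₂/T₁ = (P₂/P₁)^((γ−1)/γ) ⇒ T₂ = 608×(0.279)^0.286 = 422 K; V₂ = 63.2 L.
ΔU = nCvΔT = 1.05×20.8×(422−608) = -4060 J.
Q = 0 for an adiabatic process, so W = −ΔU = 4060 J.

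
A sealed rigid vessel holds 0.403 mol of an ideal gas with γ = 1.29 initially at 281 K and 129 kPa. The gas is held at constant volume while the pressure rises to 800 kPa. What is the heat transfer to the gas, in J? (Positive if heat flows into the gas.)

16900 J

V₁ = nRT₁/P₁ = 0.403×8.314×281/129 = 7.30 L.
Isochoric: V stays 7.30 L; P/T = const ⇒ T₂ = 1740 K, P₂ = 800 kPa.
W = 0 (no volume change).
ΔU = nCvΔT = 0.403×28.7×(1740−281) = 16900 J.
Q = ΔU = 16900 J.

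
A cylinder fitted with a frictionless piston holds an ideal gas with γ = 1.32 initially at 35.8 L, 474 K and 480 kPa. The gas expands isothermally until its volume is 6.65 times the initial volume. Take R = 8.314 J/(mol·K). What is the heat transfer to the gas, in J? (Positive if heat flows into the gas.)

32600 J

n = P₁V₁/(RT₁) = 480×35.8/(8.314×474) = 4.36 mol.
Isothermal: T stays 474 K; PV = const ⇒ V₂ = 238 L, P₂ = 72.2 kPa.
ΔU = 0 (ideal gas, T constant).
W = nRT ln(V₂/V₁) = 4.36×8.314×474×ln(6.65) = 32600 J.
Q = ΔU + W = 32600 J.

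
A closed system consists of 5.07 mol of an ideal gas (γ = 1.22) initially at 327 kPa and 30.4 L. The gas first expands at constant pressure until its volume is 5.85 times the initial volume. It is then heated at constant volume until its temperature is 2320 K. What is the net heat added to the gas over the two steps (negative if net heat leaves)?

448000 J

T₁ = P₁V₁/(nR) = 327×30.4/(5.07×8.314) = 236 K.
Step 1 — Isobaric: P stays 327 kPa; V/T = const ⇒ T₂ = 1380 K, V₂ = 178 L.
W = PΔV = 327×(178−30.4) kPa·L = 48200 J.
ΔU = nCvΔT = 5.07×37.8×(1380−236) = 219000 J.
Q = ΔU + W = nCpΔT = 267000 J.
State after step 1: P = 327 kPa, V = 178 L, T = 1380 K.
Step 2 — Isochoric: V stays 178 L; P/T = const ⇒ T₂ = 2320 K, P₂ = 550 kPa.
W = 0 (no volume change).
ΔU = nCvΔT = 5.07×37.8×(2320−1380) = 180000 J.
Q = ΔU = 180000 J.
Net over both steps: W = 48200 J, Q = 448000 J, ΔU = 399000 J.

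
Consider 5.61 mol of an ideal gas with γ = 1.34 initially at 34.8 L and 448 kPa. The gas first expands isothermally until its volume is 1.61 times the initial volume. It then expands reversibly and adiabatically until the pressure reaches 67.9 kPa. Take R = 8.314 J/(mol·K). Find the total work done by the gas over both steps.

21200 J

T₁ = P₁V₁/(nR) = 448×34.8/(5.61×8.314) = 334 K.
Step 1 — Isothermal: T stays 334 K; PV = const ⇒ V₂ = 56.0 L, P₂ = 278 kPa.
ΔU = 0 (ideal gas, T constant).
W = nRT ln(V₂/V₁) = 5.61×8.314×334×ln(1.61) = 7420 J.
Q = ΔU + W = 7420 J.
State after step 1: P = 278 kPa, V = 56.0 L, T = 334 K.
Step 2 — Adiabatic: T₂/T₁ = (P₂/P₁)^((γ−1)/γ) ⇒ T₂ = 334×(0.244)^0.254 = 234 K; V₂ = 161 L.
ΔU = nCvΔT = 5.61×24.5×(234−334) = -13800 J.
Q = 0 for an adiabatic process, so W = −ΔU = 13800 J.
Net over both steps: W = 21200 J, Q = 7420 J, ΔU = -13800 J.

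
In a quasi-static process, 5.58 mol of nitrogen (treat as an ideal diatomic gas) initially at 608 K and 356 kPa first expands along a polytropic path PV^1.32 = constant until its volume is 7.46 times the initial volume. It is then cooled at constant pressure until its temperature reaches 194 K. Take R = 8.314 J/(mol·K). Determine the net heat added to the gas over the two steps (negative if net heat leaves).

-12000 J

V₁ = nRT₁/P₁ = 5.58×8.314×608/356 = 79.2 L.
Step 1 — Polytropic n=1.32: T₂ = T₁(V₁/V₂)^(n−1) = 608×(0.134)^0.32 = 320 K; P₂ = P₁(V₁/V₂)^n = 25.1 kPa.
W = (P₁V₁−P₂V₂)/(n−1) = (356×79.2−25.1×591)/0.32 = 41800 J.
ΔU = nCvΔT = 5.58×20.8×(320−608) = -33400 J.
Q = ΔU + W = 8360 J.
State after step 1: P = 25.1 kPa, V = 591 L, T = 320 K.
Step 2 — Isobaric: P stays 25.1 kPa; V/T = const ⇒ T₂ = 194 K, V₂ = 359 L.
W = PΔV = 25.1×(359−591) kPa·L = -5830 J.
ΔU = nCvΔT = 5.58×20.8×(194−320) = -14600 J.
Q = ΔU + W = nCpΔT = -20400 J.
Net over both steps: W = 36000 J, Q = -12000 J, ΔU = -48000 J.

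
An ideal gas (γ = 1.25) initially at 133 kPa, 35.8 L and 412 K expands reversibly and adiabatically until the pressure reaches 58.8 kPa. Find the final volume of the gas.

Adiabatic: T₂/T₁ = (P₂/P₁)^((γ−1)/γ) ⇒ T₂ = 412×(0.442)^0.200 = 350 K; V₂ = 68.8 L.

68.8 L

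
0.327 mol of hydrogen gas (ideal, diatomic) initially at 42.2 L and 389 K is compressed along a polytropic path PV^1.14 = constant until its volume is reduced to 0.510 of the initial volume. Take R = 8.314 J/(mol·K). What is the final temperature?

P₁ = nRT₁/V₁ = 0.327×8.314×389/42.2 = 25.1 kPa.
Polytropic n=1.14: T₂ = T₁(V₁/V₂)^(n−1) = 389×(1.96)^0.14 = 427 K; P₂ = P₁(V₁/V₂)^n = 54.0 kPa.

427 K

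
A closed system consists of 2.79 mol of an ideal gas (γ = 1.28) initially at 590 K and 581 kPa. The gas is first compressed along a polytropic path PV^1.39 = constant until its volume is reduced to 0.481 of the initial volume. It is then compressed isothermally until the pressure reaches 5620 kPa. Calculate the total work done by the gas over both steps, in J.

V₁ = nRT₁/P₁ = 2.79×8.314×590/581 = 23.6 L.
Step 1 — Polytropic n=1.39: T₂ = T₁(V₁/V₂)^(n−1) = 590×(2.08)^0.39 = 785 K; P₂ = P₁(V₁/V₂)^n = 1610 kPa.
W = (P₁V₁−P₂V₂)/(n−1) = (581×23.6−1610×11.3)/0.39 = -11600 J.
ΔU = nCvΔT = 2.79×29.7×(785−590) = 16100 J.
Q = ΔU + W = 4550 J.
State after step 1: P = 1610 kPa, V = 11.3 L, T = 785 K.
Step 2 — Isothermal: T stays 785 K; PV = const ⇒ V₂ = 3.24 L, P₂ = 5620 kPa.
ΔU = 0 (ideal gas, T constant).
W = nRT ln(V₂/V₁) = 2.79×8.314×785×ln(0.286) = -22800 J.
Q = ΔU + W = -22800 J.
Net over both steps: W = -34400 J, Q = -18200 J, ΔU = 16100 J.

-34400 J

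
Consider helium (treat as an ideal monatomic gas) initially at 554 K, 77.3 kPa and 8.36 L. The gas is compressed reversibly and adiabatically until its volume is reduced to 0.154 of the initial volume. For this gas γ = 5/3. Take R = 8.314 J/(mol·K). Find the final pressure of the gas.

1750 kPa

Adiabatic: TV^(γ−1) = const ⇒ T₂ = 554×(6.49)^0.667 = 1930 K; PV^γ = const ⇒ P₂ = 1750 kPa.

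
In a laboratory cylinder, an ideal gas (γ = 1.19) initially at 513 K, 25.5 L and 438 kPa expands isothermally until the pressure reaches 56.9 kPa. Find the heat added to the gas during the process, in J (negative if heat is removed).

22800 J

n = P₁V₁/(RT₁) = 438×25.5/(8.314×513) = 2.62 mol.
Isothermal: T stays 513 K; PV = const ⇒ V₂ = 196 L, P₂ = 56.9 kPa.
ΔU = 0 (ideal gas, T constant).
W = nRT ln(V₂/V₁) = 2.62×8.314×513×ln(7.70) = 22800 J.
Q = ΔU + W = 22800 J.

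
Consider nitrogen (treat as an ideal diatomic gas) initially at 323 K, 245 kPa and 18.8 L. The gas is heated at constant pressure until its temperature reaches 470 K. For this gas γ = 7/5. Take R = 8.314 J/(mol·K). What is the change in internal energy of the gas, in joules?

n = P₁V₁/(RT₁) = 245×18.8/(8.314×323) = 1.72 mol.
Isobaric: P stays 245 kPa; V/T = const ⇒ T₂ = 470 K, V₂ = 27.4 L.
For an ideal gas ΔU = nCvΔT with Cv = (5/2)R = 20.8 J/(mol·K).
ΔU = 1.72×20.8×(470−323) = 5240 J.

5240 J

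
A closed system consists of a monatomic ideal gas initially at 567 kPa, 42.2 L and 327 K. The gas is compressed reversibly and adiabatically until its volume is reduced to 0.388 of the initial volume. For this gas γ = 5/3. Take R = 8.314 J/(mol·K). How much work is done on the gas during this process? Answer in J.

n = P₁V₁/(RT₁) = 567×42.2/(8.314×327) = 8.80 mol.
Adiabatic: TV^(γ−1) = const ⇒ T₂ = 327×(2.58)^0.667 = 615 K; PV^γ = const ⇒ P₂ = 2750 kPa.
ΔU = nCvΔT = 8.80×12.5×(615−327) = 31600 J.
Q = 0 for an adiabatic process, so W = −ΔU = -31600 J.
Work done on the gas = −W_by = 31600 J.

31600 J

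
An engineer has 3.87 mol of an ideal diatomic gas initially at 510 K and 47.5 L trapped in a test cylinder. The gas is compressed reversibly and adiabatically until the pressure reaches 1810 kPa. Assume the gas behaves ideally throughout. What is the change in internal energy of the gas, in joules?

P₁ = nRT₁/V₁ = 3.87×8.314×510/47.5 = 345 kPa.
Adiabatic: T₂/T₁ = (P₂/P₁)^((γ−1)/γ) ⇒ T₂ = 510×(5.24)^0.286 = 819 K; V₂ = 14.6 L.
For an ideal gas ΔU = nCvΔT with Cv = (5/2)R = 20.8 J/(mol·K).
ΔU = 3.87×20.8×(819−510) = 24800 J.

24800 J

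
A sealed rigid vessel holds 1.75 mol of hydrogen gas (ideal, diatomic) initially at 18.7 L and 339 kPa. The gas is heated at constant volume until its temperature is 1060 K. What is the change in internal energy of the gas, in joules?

22700 J

T₁ = P₁V₁/(nR) = 339×18.7/(1.75×8.314) = 436 K.
Isochoric: V stays 18.7 L; P/T = const ⇒ T₂ = 1060 K, P₂ = 825 kPa.
For an ideal gas ΔU = nCvΔT with Cv = (5/2)R = 20.8 J/(mol·K).
ΔU = 1.75×20.8×(1060−436) = 22700 J.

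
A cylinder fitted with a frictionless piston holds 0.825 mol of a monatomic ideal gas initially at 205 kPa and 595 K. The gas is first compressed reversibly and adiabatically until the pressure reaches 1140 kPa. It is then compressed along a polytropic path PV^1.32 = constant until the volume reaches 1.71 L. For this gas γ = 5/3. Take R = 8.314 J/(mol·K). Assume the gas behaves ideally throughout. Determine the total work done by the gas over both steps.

V₁ = nRT₁/P₁ = 0.825×8.314×595/205 = 19.9 L.
Step 1 — Adiabatic: T₂/T₁ = (P₂/P₁)^((γ−1)/γ) ⇒ T₂ = 595×(5.56)^0.400 = 1180 K; V₂ = 7.11 L.
ΔU = nCvΔT = 0.825×12.5×(1180−595) = 6040 J.
Q = 0 for an adiabatic process, so W = −ΔU = -6040 J.
State after step 1: P = 1140 kPa, V = 7.11 L, T = 1180 K.
Step 2 — Polytropic n=1.32: T₂ = T₁(V₁/V₂)^(n−1) = 1180×(4.16)^0.32 = 1860 K; P₂ = P₁(V₁/V₂)^n = 7480 kPa.
W = (P₁V₁−P₂V₂)/(n−1) = (1140×7.11−7480×1.71)/0.32 = -14600 J.
ΔU = nCvΔT = 0.825×12.5×(1860−1180) = 7030 J.
Q = ΔU + W = -7610 J.
Net over both steps: W = -20700 J, Q = -7610 J, ΔU = 13100 J.

-20700 J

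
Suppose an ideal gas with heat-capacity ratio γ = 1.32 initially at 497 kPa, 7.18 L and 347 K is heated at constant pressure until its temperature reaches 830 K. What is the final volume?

17.2 L

Isobaric: P stays 497 kPa; V/T = const ⇒ T₂ = 830 K, V₂ = 17.2 L.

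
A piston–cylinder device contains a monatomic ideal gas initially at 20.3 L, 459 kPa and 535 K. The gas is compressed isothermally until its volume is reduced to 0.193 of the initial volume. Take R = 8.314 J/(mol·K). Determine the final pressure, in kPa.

Isothermal: T stays 535 K; PV = const ⇒ V₂ = 3.92 L, P₂ = 2380 kPa.

2380 kPa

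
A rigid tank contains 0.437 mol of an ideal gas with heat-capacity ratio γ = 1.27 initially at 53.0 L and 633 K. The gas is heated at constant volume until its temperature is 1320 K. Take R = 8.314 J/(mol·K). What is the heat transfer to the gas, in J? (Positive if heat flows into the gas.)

9240 J

P₁ = nRT₁/V₁ = 0.437×8.314×633/53.0 = 43.4 kPa.
Isochoric: V stays 53.0 L; P/T = const ⇒ T₂ = 1320 K, P₂ = 90.5 kPa.
W = 0 (no volume change).
ΔU = nCvΔT = 0.437×30.8×(1320−633) = 9240 J.
Q = ΔU = 9240 J.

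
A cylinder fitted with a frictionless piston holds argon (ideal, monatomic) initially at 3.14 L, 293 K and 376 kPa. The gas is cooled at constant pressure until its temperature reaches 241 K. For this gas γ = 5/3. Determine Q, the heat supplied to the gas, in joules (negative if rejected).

n = P₁V₁/(RT₁) = 376×3.14/(8.314×293) = 0.485 mol.
Isobaric: P stays 376 kPa; V/T = const ⇒ T₂ = 241 K, V₂ = 2.58 L.
W = PΔV = 376×(2.58−3.14) kPa·L = -210 J.
ΔU = nCvΔT = 0.485×12.5×(241−293) = -314 J.
Q = ΔU + W = nCpΔT = -524 J.

-524 J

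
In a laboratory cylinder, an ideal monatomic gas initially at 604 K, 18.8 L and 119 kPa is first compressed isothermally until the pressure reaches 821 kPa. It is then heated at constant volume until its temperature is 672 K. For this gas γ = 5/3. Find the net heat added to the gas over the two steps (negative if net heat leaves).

-3940 J

n = P₁V₁/(RT₁) = 119×18.8/(8.314×604) = 0.446 mol.
Step 1 — Isothermal: T stays 604 K; PV = const ⇒ V₂ = 2.72 L, P₂ = 821 kPa.
ΔU = 0 (ideal gas, T constant).
W = nRT ln(V₂/V₁) = 0.446×8.314×604×ln(0.145) = -4320 J.
Q = ΔU + W = -4320 J.
State after step 1: P = 821 kPa, V = 2.72 L, T = 604 K.
Step 2 — Isochoric: V stays 2.72 L; P/T = const ⇒ T₂ = 672 K, P₂ = 913 kPa.
W = 0 (no volume change).
ΔU = nCvΔT = 0.446×12.5×(672−604) = 378 J.
Q = ΔU = 378 J.
Net over both steps: W = -4320 J, Q = -3940 J, ΔU = 378 J.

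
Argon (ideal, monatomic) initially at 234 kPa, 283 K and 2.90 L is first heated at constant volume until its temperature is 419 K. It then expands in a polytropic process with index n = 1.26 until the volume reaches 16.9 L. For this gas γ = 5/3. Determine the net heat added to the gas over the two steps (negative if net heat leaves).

1360 J

n = P₁V₁/(RT₁) = 234×2.90/(8.314×283) = 0.288 mol.
Step 1 — Isochoric: V stays 2.90 L; P/T = const ⇒ T₂ = 419 K, P₂ = 346 kPa.
W = 0 (no volume change).
ΔU = nCvΔT = 0.288×12.5×(419−283) = 489 J.
Q = ΔU = 489 J.
State after step 1: P = 346 kPa, V = 2.90 L, T = 419 K.
Step 2 — Polytropic n=1.26: T₂ = T₁(V₁/V₂)^(n−1) = 419×(0.172)^0.26 = 265 K; P₂ = P₁(V₁/V₂)^n = 37.6 kPa.
W = (P₁V₁−P₂V₂)/(n−1) = (346×2.90−37.6×16.9)/0.26 = 1420 J.
ΔU = nCvΔT = 0.288×12.5×(265−419) = -554 J.
Q = ΔU + W = 867 J.
Net over both steps: W = 1420 J, Q = 1360 J, ΔU = -64.9 J.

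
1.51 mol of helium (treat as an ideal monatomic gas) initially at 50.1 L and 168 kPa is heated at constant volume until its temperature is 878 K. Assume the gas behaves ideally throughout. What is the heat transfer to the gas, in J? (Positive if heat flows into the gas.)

T₁ = P₁V₁/(nR) = 168×50.1/(1.51×8.314) = 670 K.
Isochoric: V stays 50.1 L; P/T = const ⇒ T₂ = 878 K, P₂ = 220 kPa.
W = 0 (no volume change).
ΔU = nCvΔT = 1.51×12.5×(878−670) = 3910 J.
Q = ΔU = 3910 J.

3910 J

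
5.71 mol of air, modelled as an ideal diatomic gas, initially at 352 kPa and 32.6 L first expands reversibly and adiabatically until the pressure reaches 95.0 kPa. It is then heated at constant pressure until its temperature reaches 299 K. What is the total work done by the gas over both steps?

15300 J

T₁ = P₁V₁/(nR) = 352×32.6/(5.71×8.314) = 242 K.
Step 1 — Adiabatic: T₂/T₁ = (P₂/P₁)^((γ−1)/γ) ⇒ T₂ = 242×(0.270)^0.286 = 166 K; V₂ = 83.1 L.
ΔU = nCvΔT = 5.71×20.8×(166−242) = -8960 J.
Q = 0 for an adiabatic process, so W = −ΔU = 8960 J.
State after step 1: P = 95.0 kPa, V = 83.1 L, T = 166 K.
Step 2 — Isobaric: P stays 95.0 kPa; V/T = const ⇒ T₂ = 299 K, V₂ = 149 L.
W = PΔV = 95.0×(149−83.1) kPa·L = 6300 J.
ΔU = nCvΔT = 5.71×20.8×(299−166) = 15800 J.
Q = ΔU + W = nCpΔT = 22100 J.
Net over both steps: W = 15300 J, Q = 22100 J, ΔU = 6800 J.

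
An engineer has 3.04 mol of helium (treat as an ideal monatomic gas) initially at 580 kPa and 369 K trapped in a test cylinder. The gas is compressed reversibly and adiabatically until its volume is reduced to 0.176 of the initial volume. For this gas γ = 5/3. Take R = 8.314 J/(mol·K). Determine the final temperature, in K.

V₁ = nRT₁/P₁ = 3.04×8.314×369/580 = 16.1 L.
Adiabatic: TV^(γ−1) = const ⇒ T₂ = 369×(5.68)^0.667 = 1170 K; PV^γ = const ⇒ P₂ = 10500 kPa.

1170 K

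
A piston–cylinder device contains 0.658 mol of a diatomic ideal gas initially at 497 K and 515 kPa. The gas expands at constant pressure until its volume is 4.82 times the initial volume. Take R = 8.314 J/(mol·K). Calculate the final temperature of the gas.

V₁ = nRT₁/P₁ = 0.658×8.314×497/515 = 5.28 L.
Isobaric: P stays 515 kPa; V/T = const ⇒ T₂ = 2400 K, V₂ = 25.4 L.

2400 K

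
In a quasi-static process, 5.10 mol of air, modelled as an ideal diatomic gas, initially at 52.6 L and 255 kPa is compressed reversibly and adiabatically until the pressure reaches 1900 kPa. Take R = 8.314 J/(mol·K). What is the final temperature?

T₁ = P₁V₁/(nR) = 255×52.6/(5.10×8.314) = 316 K.
Adiabatic: T₂/T₁ = (P₂/P₁)^((γ−1)/γ) ⇒ T₂ = 316×(7.45)^0.286 = 561 K; V₂ = 12.5 L.

561 K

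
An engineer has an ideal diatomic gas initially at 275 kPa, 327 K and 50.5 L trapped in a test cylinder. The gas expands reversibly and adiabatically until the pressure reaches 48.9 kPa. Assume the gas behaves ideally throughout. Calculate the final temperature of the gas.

Adiabatic: T₂/T₁ = (P₂/P₁)^((γ−1)/γ) ⇒ T₂ = 327×(0.178)^0.286 = 200 K; V₂ = 173 L.

200 K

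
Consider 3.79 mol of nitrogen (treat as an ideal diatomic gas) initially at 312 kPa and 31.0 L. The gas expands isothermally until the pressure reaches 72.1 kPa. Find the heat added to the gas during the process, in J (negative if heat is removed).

14200 J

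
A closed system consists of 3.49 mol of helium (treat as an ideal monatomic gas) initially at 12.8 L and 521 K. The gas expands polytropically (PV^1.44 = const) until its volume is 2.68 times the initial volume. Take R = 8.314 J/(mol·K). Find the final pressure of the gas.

P₁ = nRT₁/V₁ = 3.49×8.314×521/12.8 = 1180 kPa.
Polytropic n=1.44: T₂ = T₁(V₁/V₂)^(n−1) = 521×(0.373)^0.44 = 338 K; P₂ = P₁(V₁/V₂)^n = 286 kPa.

286 kPa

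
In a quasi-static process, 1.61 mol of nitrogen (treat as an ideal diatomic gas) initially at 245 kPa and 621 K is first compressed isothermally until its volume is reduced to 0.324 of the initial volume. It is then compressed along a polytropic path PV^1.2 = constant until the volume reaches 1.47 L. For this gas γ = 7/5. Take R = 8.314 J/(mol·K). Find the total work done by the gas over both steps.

V₁ = nRT₁/P₁ = 1.61×8.314×621/245 = 33.9 L.
Step 1 — Isothermal: T stays 621 K; PV = const ⇒ V₂ = 11.0 L, P₂ = 756 kPa.
ΔU = 0 (ideal gas, T constant).
W = nRT ln(V₂/V₁) = 1.61×8.314×621×ln(0.324) = -9370 J.
Q = ΔU + W = -9370 J.
State after step 1: P = 756 kPa, V = 11.0 L, T = 621 K.
Step 2 — Polytropic n=1.2: T₂ = T₁(V₁/V₂)^(n−1) = 621×(7.48)^0.20 = 929 K; P₂ = P₁(V₁/V₂)^n = 8460 kPa.
W = (P₁V₁−P₂V₂)/(n−1) = (756×11.0−8460×1.47)/0.20 = -20600 J.
ΔU = nCvΔT = 1.61×20.8×(929−621) = 10300 J.
Q = ΔU + W = -10300 J.
Net over both steps: W = -30000 J, Q = -19700 J, ΔU = 10300 J.

-30000 J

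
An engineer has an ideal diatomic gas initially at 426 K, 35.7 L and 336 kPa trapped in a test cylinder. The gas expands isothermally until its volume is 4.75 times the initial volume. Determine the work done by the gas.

18700 J

n = P₁V₁/(RT₁) = 336×35.7/(8.314×426) = 3.39 mol.
Isothermal: T stays 426 K; PV = const ⇒ V₂ = 170 L, P₂ = 70.7 kPa.
W = nRT ln(V₂/V₁) = 3.39×8.314×426×ln(4.75) = 18700 J.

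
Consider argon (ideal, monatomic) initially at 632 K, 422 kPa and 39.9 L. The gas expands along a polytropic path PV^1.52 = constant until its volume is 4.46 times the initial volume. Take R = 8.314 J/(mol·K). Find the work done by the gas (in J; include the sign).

n = P₁V₁/(RT₁) = 422×39.9/(8.314×632) = 3.20 mol.
Polytropic n=1.52: T₂ = T₁(V₁/V₂)^(n−1) = 632×(0.224)^0.52 = 290 K; P₂ = P₁(V₁/V₂)^n = 43.5 kPa.
W = (P₁V₁−P₂V₂)/(n−1) = (422×39.9−43.5×178)/0.52 = 17500 J.

17500 J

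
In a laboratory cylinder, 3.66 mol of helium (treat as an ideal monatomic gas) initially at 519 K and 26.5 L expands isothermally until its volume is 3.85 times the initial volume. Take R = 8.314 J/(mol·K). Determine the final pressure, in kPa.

155 kPa

P₁ = nRT₁/V₁ = 3.66×8.314×519/26.5 = 596 kPa.
Isothermal: T stays 519 K; PV = const ⇒ V₂ = 102 L, P₂ = 155 kPa.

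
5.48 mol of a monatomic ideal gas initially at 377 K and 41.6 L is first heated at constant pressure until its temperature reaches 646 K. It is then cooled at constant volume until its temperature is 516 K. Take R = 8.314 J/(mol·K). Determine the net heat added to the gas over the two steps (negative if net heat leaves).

P₁ = nRT₁/V₁ = 5.48×8.314×377/41.6 = 413 kPa.
Step 1 — Isobaric: P stays 413 kPa; V/T = const ⇒ T₂ = 646 K, V₂ = 71.3 L.
W = PΔV = 413×(71.3−41.6) kPa·L = 12300 J.
ΔU = nCvΔT = 5.48×12.5×(646−377) = 18400 J.
Q = ΔU + W = nCpΔT = 30600 J.
State after step 1: P = 413 kPa, V = 71.3 L, T = 646 K.
Step 2 — Isochoric: V stays 71.3 L; P/T = const ⇒ T₂ = 516 K, P₂ = 330 kPa.
W = 0 (no volume change).
ΔU = nCvΔT = 5.48×12.5×(516−646) = -8880 J.
Q = ΔU = -8880 J.
Net over both steps: W = 12300 J, Q = 21800 J, ΔU = 9500 J.

21800 J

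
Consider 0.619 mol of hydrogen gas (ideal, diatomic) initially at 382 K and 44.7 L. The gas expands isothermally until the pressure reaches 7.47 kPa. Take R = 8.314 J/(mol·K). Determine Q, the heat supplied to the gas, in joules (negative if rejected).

P₁ = nRT₁/V₁ = 0.619×8.314×382/44.7 = 44.0 kPa.
Isothermal: T stays 382 K; PV = const ⇒ V₂ = 263 L, P₂ = 7.47 kPa.
ΔU = 0 (ideal gas, T constant).
W = nRT ln(V₂/V₁) = 0.619×8.314×382×ln(5.89) = 3490 J.
Q = ΔU + W = 3490 J.

3490 J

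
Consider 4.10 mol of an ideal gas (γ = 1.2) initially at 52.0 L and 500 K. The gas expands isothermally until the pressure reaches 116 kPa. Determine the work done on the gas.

-17700 J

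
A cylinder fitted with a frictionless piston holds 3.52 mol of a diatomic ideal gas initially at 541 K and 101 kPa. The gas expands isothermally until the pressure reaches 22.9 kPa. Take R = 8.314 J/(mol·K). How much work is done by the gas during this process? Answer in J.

23500 J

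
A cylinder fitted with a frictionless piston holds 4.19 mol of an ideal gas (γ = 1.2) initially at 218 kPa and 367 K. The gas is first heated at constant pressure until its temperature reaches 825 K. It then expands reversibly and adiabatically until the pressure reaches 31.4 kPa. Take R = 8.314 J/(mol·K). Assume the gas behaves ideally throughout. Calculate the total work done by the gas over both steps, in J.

55600 J

V₁ = nRT₁/P₁ = 4.19×8.314×367/218 = 58.6 L.
Step 1 — Isobaric: P stays 218 kPa; V/T = const ⇒ T₂ = 825 K, V₂ = 132 L.
W = PΔV = 218×(132−58.6) kPa·L = 16000 J.
ΔU = nCvΔT = 4.19×41.6×(825−367) = 79800 J.
Q = ΔU + W = nCpΔT = 95700 J.
State after step 1: P = 218 kPa, V = 132 L, T = 825 K.
Step 2 — Adiabatic: T₂/T₁ = (P₂/P₁)^((γ−1)/γ) ⇒ T₂ = 825×(0.144)^0.167 = 597 K; V₂ = 663 L.
ΔU = nCvΔT = 4.19×41.6×(597−825) = -39700 J.
Q = 0 for an adiabatic process, so W = −ΔU = 39700 J.
Net over both steps: W = 55600 J, Q = 95700 J, ΔU = 40100 J.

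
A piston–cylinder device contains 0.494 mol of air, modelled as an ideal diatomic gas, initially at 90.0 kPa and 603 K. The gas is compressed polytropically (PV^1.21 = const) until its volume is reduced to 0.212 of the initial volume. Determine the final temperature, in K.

835 K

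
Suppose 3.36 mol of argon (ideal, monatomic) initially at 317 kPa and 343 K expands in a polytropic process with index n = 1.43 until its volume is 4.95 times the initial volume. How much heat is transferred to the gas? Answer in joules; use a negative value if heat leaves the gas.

3930 J

V₁ = nRT₁/P₁ = 3.36×8.314×343/317 = 30.2 L.
Polytropic n=1.43: T₂ = T₁(V₁/V₂)^(n−1) = 343×(0.202)^0.43 = 172 K; P₂ = P₁(V₁/V₂)^n = 32.2 kPa.
W = (P₁V₁−P₂V₂)/(n−1) = (317×30.2−32.2×150)/0.43 = 11100 J.
ΔU = nCvΔT = 3.36×12.5×(172−343) = -7150 J.
Q = ΔU + W = 3930 J.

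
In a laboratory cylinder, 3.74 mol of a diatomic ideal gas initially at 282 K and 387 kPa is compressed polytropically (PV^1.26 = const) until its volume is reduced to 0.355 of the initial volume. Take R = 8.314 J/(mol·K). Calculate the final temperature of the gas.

V₁ = nRT₁/P₁ = 3.74×8.314×282/387 = 22.7 L.
Polytropic n=1.26: T₂ = T₁(V₁/V₂)^(n−1) = 282×(2.82)^0.26 = 369 K; P₂ = P₁(V₁/V₂)^n = 1430 kPa.

369 K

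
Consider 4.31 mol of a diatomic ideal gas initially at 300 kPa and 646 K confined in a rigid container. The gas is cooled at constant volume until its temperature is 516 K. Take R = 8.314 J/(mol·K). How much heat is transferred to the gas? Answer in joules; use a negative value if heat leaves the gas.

V₁ = nRT₁/P₁ = 4.31×8.314×646/300 = 77.2 L.
Isochoric: V stays 77.2 L; P/T = const ⇒ T₂ = 516 K, P₂ = 240 kPa.
W = 0 (no volume change).
ΔU = nCvΔT = 4.31×20.8×(516−646) = -11600 J.
Q = ΔU = -11600 J.

-11600 J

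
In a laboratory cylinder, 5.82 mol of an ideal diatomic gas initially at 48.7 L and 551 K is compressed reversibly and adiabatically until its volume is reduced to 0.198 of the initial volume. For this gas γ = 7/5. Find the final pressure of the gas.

5280 kPa

P₁ = nRT₁/V₁ = 5.82×8.314×551/48.7 = 547 kPa.
Adiabatic: TV^(γ−1) = const ⇒ T₂ = 551×(5.05)^0.400 = 1050 K; PV^γ = const ⇒ P₂ = 5280 kPa.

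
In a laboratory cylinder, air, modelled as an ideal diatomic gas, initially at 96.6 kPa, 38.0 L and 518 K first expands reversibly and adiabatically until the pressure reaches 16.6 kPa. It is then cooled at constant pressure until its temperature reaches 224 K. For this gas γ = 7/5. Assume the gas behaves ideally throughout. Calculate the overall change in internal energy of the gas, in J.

-5210 J

n = P₁V₁/(RT₁) = 96.6×38.0/(8.314×518) = 0.852 mol.
Step 1 — Adiabatic: T₂/T₁ = (P₂/P₁)^((γ−1)/γ) ⇒ T₂ = 518×(0.172)^0.286 = 313 K; V₂ = 134 L.
ΔU = nCvΔT = 0.852×20.8×(313−518) = -3630 J.
Q = 0 for an adiabatic process, so W = −ΔU = 3630 J.
State after step 1: P = 16.6 kPa, V = 134 L, T = 313 K.
Step 2 — Isobaric: P stays 16.6 kPa; V/T = const ⇒ T₂ = 224 K, V₂ = 95.6 L.
W = PΔV = 16.6×(95.6−134) kPa·L = -632 J.
ΔU = nCvΔT = 0.852×20.8×(224−313) = -1580 J.
Q = ΔU + W = nCpΔT = -2210 J.
Net over both steps: W = 3000 J, Q = -2210 J, ΔU = -5210 J.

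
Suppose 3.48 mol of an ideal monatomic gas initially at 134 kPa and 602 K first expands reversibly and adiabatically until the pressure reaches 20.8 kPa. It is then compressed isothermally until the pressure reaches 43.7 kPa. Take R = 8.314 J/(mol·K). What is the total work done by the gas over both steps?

7590 J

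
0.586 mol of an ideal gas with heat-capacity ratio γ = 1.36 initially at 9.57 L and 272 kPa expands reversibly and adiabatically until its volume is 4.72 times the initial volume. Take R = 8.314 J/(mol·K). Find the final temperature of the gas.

T₁ = P₁V₁/(nR) = 272×9.57/(0.586×8.314) = 534 K.
Adiabatic: TV^(γ−1) = const ⇒ T₂ = 534×(0.212)^0.360 = 306 K; PV^γ = const ⇒ P₂ = 33.0 kPa.

306 K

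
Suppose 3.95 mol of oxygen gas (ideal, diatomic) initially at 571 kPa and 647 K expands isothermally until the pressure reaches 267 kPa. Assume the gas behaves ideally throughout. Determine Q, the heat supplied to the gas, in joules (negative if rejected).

16200 J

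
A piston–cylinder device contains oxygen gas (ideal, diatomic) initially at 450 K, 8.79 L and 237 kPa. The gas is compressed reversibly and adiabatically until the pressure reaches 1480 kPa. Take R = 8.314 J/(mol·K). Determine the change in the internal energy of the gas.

n = P₁V₁/(RT₁) = 237×8.79/(8.314×450) = 0.557 mol.
Adiabatic: T₂/T₁ = (P₂/P₁)^((γ−1)/γ) ⇒ T₂ = 450×(6.24)^0.286 = 759 K; V₂ = 2.38 L.
For an ideal gas ΔU = nCvΔT with Cv = (5/2)R = 20.8 J/(mol·K).
ΔU = 0.557×20.8×(759−450) = 3580 J.

3580 J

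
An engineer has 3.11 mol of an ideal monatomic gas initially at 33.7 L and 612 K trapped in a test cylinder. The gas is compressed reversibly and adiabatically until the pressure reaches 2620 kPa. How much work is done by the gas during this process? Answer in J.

-23500 J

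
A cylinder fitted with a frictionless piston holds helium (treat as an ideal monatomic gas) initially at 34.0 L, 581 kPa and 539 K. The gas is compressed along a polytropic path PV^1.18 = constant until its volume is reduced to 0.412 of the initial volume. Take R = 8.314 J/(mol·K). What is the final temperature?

632 K

Polytropic n=1.18: T₂ = T₁(V₁/V₂)^(n−1) = 539×(2.43)^0.18 = 632 K; P₂ = P₁(V₁/V₂)^n = 1650 kPa.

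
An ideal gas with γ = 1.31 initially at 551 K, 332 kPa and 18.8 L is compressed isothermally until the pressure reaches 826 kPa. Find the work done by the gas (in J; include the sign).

n = P₁V₁/(RT₁) = 332×18.8/(8.314×551) = 1.36 mol.
Isothermal: T stays 551 K; PV = const ⇒ V₂ = 7.56 L, P₂ = 826 kPa.
W = nRT ln(V₂/V₁) = 1.36×8.314×551×ln(0.402) = -5690 J.

-5690 J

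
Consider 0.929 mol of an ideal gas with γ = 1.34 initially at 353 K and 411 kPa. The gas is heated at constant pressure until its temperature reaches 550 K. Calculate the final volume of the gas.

10.3 L

V₁ = nRT₁/P₁ = 0.929×8.314×353/411 = 6.63 L.
Isobaric: P stays 411 kPa; V/T = const ⇒ T₂ = 550 K, V₂ = 10.3 L.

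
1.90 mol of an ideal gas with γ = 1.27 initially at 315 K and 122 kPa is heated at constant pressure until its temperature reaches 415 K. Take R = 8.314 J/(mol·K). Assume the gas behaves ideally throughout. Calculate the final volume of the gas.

53.7 L

V₁ = nRT₁/P₁ = 1.90×8.314×315/122 = 40.8 L.
Isobaric: P stays 122 kPa; V/T = const ⇒ T₂ = 415 K, V₂ = 53.7 L.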